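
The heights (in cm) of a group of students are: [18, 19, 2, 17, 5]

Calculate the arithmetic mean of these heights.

12.2

Step 1: Sum all values: 18 + 19 + 2 + 17 + 5 = 61
Step 2: Count the number of values: n = 5
Step 3: Mean = sum / n = 61 / 5 = 12.2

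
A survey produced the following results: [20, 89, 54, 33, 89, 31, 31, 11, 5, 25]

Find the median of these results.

31

Step 1: Sort the data in ascending order: [5, 11, 20, 25, 31, 31, 33, 54, 89, 89]
Step 2: The number of values is n = 10.
Step 3: Since n is even, the median is the average of positions 5 and 6:
  Median = (31 + 31) / 2 = 31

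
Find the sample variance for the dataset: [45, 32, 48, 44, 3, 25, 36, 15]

250.8571

Step 1: Compute the mean: (45 + 32 + 48 + 44 + 3 + 25 + 36 + 15) / 8 = 31
Step 2: Compute squared deviations from the mean:
  (45 - 31)^2 = 196
  (32 - 31)^2 = 1
  (48 - 31)^2 = 289
  (44 - 31)^2 = 169
  (3 - 31)^2 = 784
  (25 - 31)^2 = 36
  (36 - 31)^2 = 25
  (15 - 31)^2 = 256
Step 3: Sum of squared deviations = 1756
Step 4: Sample variance = 1756 / 7 = 250.8571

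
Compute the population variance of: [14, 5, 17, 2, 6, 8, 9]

23.3469

Step 1: Compute the mean: (14 + 5 + 17 + 2 + 6 + 8 + 9) / 7 = 8.7143
Step 2: Compute squared deviations from the mean:
  (14 - 8.7143)^2 = 27.9388
  (5 - 8.7143)^2 = 13.7959
  (17 - 8.7143)^2 = 68.6531
  (2 - 8.7143)^2 = 45.0816
  (6 - 8.7143)^2 = 7.3673
  (8 - 8.7143)^2 = 0.5102
  (9 - 8.7143)^2 = 0.0816
Step 3: Sum of squared deviations = 163.4286
Step 4: Population variance = 163.4286 / 7 = 23.3469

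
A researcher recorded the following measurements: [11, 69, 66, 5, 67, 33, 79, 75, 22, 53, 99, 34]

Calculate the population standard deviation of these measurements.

28.3474

Step 1: Compute the mean: 51.0833
Step 2: Sum of squared deviations from the mean: 9642.9167
Step 3: Population variance = 9642.9167 / 12 = 803.5764
Step 4: Standard deviation = sqrt(803.5764) = 28.3474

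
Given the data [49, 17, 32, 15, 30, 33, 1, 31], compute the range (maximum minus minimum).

48

Step 1: Identify the maximum value: max = 49
Step 2: Identify the minimum value: min = 1
Step 3: Range = max - min = 49 - 1 = 48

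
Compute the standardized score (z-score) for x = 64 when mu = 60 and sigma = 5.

0.8

Step 1: Recall the z-score formula: z = (x - mu) / sigma
Step 2: Substitute values: z = (64 - 60) / 5
Step 3: z = 4 / 5 = 0.8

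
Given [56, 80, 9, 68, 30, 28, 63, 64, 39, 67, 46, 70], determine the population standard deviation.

20.377

Step 1: Compute the mean: 51.6667
Step 2: Sum of squared deviations from the mean: 4982.6667
Step 3: Population variance = 4982.6667 / 12 = 415.2222
Step 4: Standard deviation = sqrt(415.2222) = 20.377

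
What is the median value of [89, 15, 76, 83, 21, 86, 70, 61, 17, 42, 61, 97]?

65.5

Step 1: Sort the data in ascending order: [15, 17, 21, 42, 61, 61, 70, 76, 83, 86, 89, 97]
Step 2: The number of values is n = 12.
Step 3: Since n is even, the median is the average of positions 6 and 7:
  Median = (61 + 70) / 2 = 65.5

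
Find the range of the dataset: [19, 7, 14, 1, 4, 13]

18

Step 1: Identify the maximum value: max = 19
Step 2: Identify the minimum value: min = 1
Step 3: Range = max - min = 19 - 1 = 18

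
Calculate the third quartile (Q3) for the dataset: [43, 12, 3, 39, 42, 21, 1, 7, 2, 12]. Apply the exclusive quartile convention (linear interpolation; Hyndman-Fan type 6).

39.75

Step 1: Sort the data: [1, 2, 3, 7, 12, 12, 21, 39, 42, 43]
Step 2: n = 10
Step 3: Using the exclusive quartile method:
  Q1 = 2.75
  Q2 (median) = 12
  Q3 = 39.75
  IQR = Q3 - Q1 = 39.75 - 2.75 = 37
Step 4: Q3 = 39.75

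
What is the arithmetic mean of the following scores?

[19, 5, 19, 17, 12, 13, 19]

14.8571

Step 1: Sum all values: 19 + 5 + 19 + 17 + 12 + 13 + 19 = 104
Step 2: Count the number of values: n = 7
Step 3: Mean = sum / n = 104 / 7 = 14.8571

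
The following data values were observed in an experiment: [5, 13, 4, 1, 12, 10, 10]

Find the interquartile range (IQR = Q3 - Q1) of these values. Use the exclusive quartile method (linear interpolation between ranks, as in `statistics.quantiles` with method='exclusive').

8

Step 1: Sort the data: [1, 4, 5, 10, 10, 12, 13]
Step 2: n = 7
Step 3: Using the exclusive quartile method:
  Q1 = 4
  Q2 (median) = 10
  Q3 = 12
  IQR = Q3 - Q1 = 12 - 4 = 8
Step 4: IQR = 8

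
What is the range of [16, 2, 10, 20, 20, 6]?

18

Step 1: Identify the maximum value: max = 20
Step 2: Identify the minimum value: min = 2
Step 3: Range = max - min = 20 - 2 = 18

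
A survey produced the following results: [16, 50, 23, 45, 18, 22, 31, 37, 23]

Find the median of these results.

23

Step 1: Sort the data in ascending order: [16, 18, 22, 23, 23, 31, 37, 45, 50]
Step 2: The number of values is n = 9.
Step 3: Since n is odd, the median is the middle value at position 5: 23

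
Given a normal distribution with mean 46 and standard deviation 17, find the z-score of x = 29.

-1

Step 1: Recall the z-score formula: z = (x - mu) / sigma
Step 2: Substitute values: z = (29 - 46) / 17
Step 3: z = -17 / 17 = -1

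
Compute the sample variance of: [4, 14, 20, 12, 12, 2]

44.2667

Step 1: Compute the mean: (4 + 14 + 20 + 12 + 12 + 2) / 6 = 10.6667
Step 2: Compute squared deviations from the mean:
  (4 - 10.6667)^2 = 44.4444
  (14 - 10.6667)^2 = 11.1111
  (20 - 10.6667)^2 = 87.1111
  (12 - 10.6667)^2 = 1.7778
  (12 - 10.6667)^2 = 1.7778
  (2 - 10.6667)^2 = 75.1111
Step 3: Sum of squared deviations = 221.3333
Step 4: Sample variance = 221.3333 / 5 = 44.2667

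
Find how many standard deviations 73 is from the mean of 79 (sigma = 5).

-1.2

Step 1: Recall the z-score formula: z = (x - mu) / sigma
Step 2: Substitute values: z = (73 - 79) / 5
Step 3: z = -6 / 5 = -1.2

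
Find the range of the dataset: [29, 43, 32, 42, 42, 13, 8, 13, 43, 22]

35

Step 1: Identify the maximum value: max = 43
Step 2: Identify the minimum value: min = 8
Step 3: Range = max - min = 43 - 8 = 35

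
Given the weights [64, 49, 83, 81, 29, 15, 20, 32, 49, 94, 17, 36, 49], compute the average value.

47.5385

Step 1: Sum all values: 64 + 49 + 83 + 81 + 29 + 15 + 20 + 32 + 49 + 94 + 17 + 36 + 49 = 618
Step 2: Count the number of values: n = 13
Step 3: Mean = sum / n = 618 / 13 = 47.5385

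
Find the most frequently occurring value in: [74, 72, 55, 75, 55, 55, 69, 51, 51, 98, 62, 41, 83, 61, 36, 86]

55

Step 1: Count the frequency of each value:
  36: appears 1 time(s)
  41: appears 1 time(s)
  51: appears 2 time(s)
  55: appears 3 time(s)
  61: appears 1 time(s)
  62: appears 1 time(s)
  69: appears 1 time(s)
  72: appears 1 time(s)
  74: appears 1 time(s)
  75: appears 1 time(s)
  83: appears 1 time(s)
  86: appears 1 time(s)
  98: appears 1 time(s)
Step 2: The value 55 appears most frequently (3 times).
Step 3: Mode = 55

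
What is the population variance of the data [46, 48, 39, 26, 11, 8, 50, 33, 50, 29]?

217.2

Step 1: Compute the mean: (46 + 48 + 39 + 26 + 11 + 8 + 50 + 33 + 50 + 29) / 10 = 34
Step 2: Compute squared deviations from the mean:
  (46 - 34)^2 = 144
  (48 - 34)^2 = 196
  (39 - 34)^2 = 25
  (26 - 34)^2 = 64
  (11 - 34)^2 = 529
  (8 - 34)^2 = 676
  (50 - 34)^2 = 256
  (33 - 34)^2 = 1
  (50 - 34)^2 = 256
  (29 - 34)^2 = 25
Step 3: Sum of squared deviations = 2172
Step 4: Population variance = 2172 / 10 = 217.2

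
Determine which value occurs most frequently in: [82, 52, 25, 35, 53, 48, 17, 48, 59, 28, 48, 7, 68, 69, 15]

48

Step 1: Count the frequency of each value:
  7: appears 1 time(s)
  15: appears 1 time(s)
  17: appears 1 time(s)
  25: appears 1 time(s)
  28: appears 1 time(s)
  35: appears 1 time(s)
  48: appears 3 time(s)
  52: appears 1 time(s)
  53: appears 1 time(s)
  59: appears 1 time(s)
  68: appears 1 time(s)
  69: appears 1 time(s)
  82: appears 1 time(s)
Step 2: The value 48 appears most frequently (3 times).
Step 3: Mode = 48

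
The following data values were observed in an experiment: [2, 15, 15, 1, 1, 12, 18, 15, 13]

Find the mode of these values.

15

Step 1: Count the frequency of each value:
  1: appears 2 time(s)
  2: appears 1 time(s)
  12: appears 1 time(s)
  13: appears 1 time(s)
  15: appears 3 time(s)
  18: appears 1 time(s)
Step 2: The value 15 appears most frequently (3 times).
Step 3: Mode = 15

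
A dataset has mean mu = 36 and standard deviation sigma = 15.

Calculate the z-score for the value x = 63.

1.8

Step 1: Recall the z-score formula: z = (x - mu) / sigma
Step 2: Substitute values: z = (63 - 36) / 15
Step 3: z = 27 / 15 = 1.8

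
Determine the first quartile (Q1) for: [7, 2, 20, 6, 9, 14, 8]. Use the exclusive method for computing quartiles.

6

Step 1: Sort the data: [2, 6, 7, 8, 9, 14, 20]
Step 2: n = 7
Step 3: Using the exclusive quartile method:
  Q1 = 6
  Q2 (median) = 8
  Q3 = 14
  IQR = Q3 - Q1 = 14 - 6 = 8
Step 4: Q1 = 6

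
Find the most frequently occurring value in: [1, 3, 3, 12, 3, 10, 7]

3

Step 1: Count the frequency of each value:
  1: appears 1 time(s)
  3: appears 3 time(s)
  7: appears 1 time(s)
  10: appears 1 time(s)
  12: appears 1 time(s)
Step 2: The value 3 appears most frequently (3 times).
Step 3: Mode = 3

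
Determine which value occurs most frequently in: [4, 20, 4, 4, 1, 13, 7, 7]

4

Step 1: Count the frequency of each value:
  1: appears 1 time(s)
  4: appears 3 time(s)
  7: appears 2 time(s)
  13: appears 1 time(s)
  20: appears 1 time(s)
Step 2: The value 4 appears most frequently (3 times).
Step 3: Mode = 4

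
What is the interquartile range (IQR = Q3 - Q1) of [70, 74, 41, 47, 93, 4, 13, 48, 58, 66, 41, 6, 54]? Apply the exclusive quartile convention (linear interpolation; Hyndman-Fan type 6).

41

Step 1: Sort the data: [4, 6, 13, 41, 41, 47, 48, 54, 58, 66, 70, 74, 93]
Step 2: n = 13
Step 3: Using the exclusive quartile method:
  Q1 = 27
  Q2 (median) = 48
  Q3 = 68
  IQR = Q3 - Q1 = 68 - 27 = 41
Step 4: IQR = 41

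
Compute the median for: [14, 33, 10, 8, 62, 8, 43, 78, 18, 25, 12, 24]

21

Step 1: Sort the data in ascending order: [8, 8, 10, 12, 14, 18, 24, 25, 33, 43, 62, 78]
Step 2: The number of values is n = 12.
Step 3: Since n is even, the median is the average of positions 6 and 7:
  Median = (18 + 24) / 2 = 21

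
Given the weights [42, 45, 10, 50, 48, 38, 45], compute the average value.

39.7143

Step 1: Sum all values: 42 + 45 + 10 + 50 + 48 + 38 + 45 = 278
Step 2: Count the number of values: n = 7
Step 3: Mean = sum / n = 278 / 7 = 39.7143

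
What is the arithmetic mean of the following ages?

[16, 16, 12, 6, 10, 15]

12.5

Step 1: Sum all values: 16 + 16 + 12 + 6 + 10 + 15 = 75
Step 2: Count the number of values: n = 6
Step 3: Mean = sum / n = 75 / 6 = 12.5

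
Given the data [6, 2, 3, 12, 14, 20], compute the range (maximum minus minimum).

18

Step 1: Identify the maximum value: max = 20
Step 2: Identify the minimum value: min = 2
Step 3: Range = max - min = 20 - 2 = 18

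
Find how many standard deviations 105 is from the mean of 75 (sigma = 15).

2

Step 1: Recall the z-score formula: z = (x - mu) / sigma
Step 2: Substitute values: z = (105 - 75) / 15
Step 3: z = 30 / 15 = 2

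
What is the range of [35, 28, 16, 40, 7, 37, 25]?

33

Step 1: Identify the maximum value: max = 40
Step 2: Identify the minimum value: min = 7
Step 3: Range = max - min = 40 - 7 = 33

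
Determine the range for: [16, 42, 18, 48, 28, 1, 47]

47

Step 1: Identify the maximum value: max = 48
Step 2: Identify the minimum value: min = 1
Step 3: Range = max - min = 48 - 1 = 47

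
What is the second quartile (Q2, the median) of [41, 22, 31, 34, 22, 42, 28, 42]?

32.5

Step 1: Sort the data: [22, 22, 28, 31, 34, 41, 42, 42]
Step 2: n = 8
Step 3: Q2 is the median. Since n is even, it is the average of the values at positions 4 and 5:
  Q2 = (31 + 34) / 2 = 32.5
Step 4: Q2 = 32.5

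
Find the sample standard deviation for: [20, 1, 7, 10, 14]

7.1624

Step 1: Compute the mean: 10.4
Step 2: Sum of squared deviations from the mean: 205.2
Step 3: Sample variance = 205.2 / 4 = 51.3
Step 4: Standard deviation = sqrt(51.3) = 7.1624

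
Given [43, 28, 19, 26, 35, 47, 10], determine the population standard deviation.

12.0915

Step 1: Compute the mean: 29.7143
Step 2: Sum of squared deviations from the mean: 1023.4286
Step 3: Population variance = 1023.4286 / 7 = 146.2041
Step 4: Standard deviation = sqrt(146.2041) = 12.0915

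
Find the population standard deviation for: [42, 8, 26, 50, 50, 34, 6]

17.033

Step 1: Compute the mean: 30.8571
Step 2: Sum of squared deviations from the mean: 2030.8571
Step 3: Population variance = 2030.8571 / 7 = 290.1224
Step 4: Standard deviation = sqrt(290.1224) = 17.033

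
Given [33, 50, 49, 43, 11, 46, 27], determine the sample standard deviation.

14.2712

Step 1: Compute the mean: 37
Step 2: Sum of squared deviations from the mean: 1222
Step 3: Sample variance = 1222 / 6 = 203.6667
Step 4: Standard deviation = sqrt(203.6667) = 14.2712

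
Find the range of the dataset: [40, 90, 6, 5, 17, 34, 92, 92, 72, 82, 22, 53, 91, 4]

88

Step 1: Identify the maximum value: max = 92
Step 2: Identify the minimum value: min = 4
Step 3: Range = max - min = 92 - 4 = 88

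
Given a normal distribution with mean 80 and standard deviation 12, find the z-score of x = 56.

-2

Step 1: Recall the z-score formula: z = (x - mu) / sigma
Step 2: Substitute values: z = (56 - 80) / 12
Step 3: z = -24 / 12 = -2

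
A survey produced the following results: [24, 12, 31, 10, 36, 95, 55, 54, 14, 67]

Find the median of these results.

33.5

Step 1: Sort the data in ascending order: [10, 12, 14, 24, 31, 36, 54, 55, 67, 95]
Step 2: The number of values is n = 10.
Step 3: Since n is even, the median is the average of positions 5 and 6:
  Median = (31 + 36) / 2 = 33.5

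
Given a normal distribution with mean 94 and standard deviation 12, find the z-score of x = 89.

-0.4167

Step 1: Recall the z-score formula: z = (x - mu) / sigma
Step 2: Substitute values: z = (89 - 94) / 12
Step 3: z = -5 / 12 = -0.4167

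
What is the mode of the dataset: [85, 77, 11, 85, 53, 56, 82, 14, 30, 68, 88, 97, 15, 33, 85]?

85

Step 1: Count the frequency of each value:
  11: appears 1 time(s)
  14: appears 1 time(s)
  15: appears 1 time(s)
  30: appears 1 time(s)
  33: appears 1 time(s)
  53: appears 1 time(s)
  56: appears 1 time(s)
  68: appears 1 time(s)
  77: appears 1 time(s)
  82: appears 1 time(s)
  85: appears 3 time(s)
  88: appears 1 time(s)
  97: appears 1 time(s)
Step 2: The value 85 appears most frequently (3 times).
Step 3: Mode = 85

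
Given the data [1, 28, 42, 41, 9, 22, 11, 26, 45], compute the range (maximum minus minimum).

44

Step 1: Identify the maximum value: max = 45
Step 2: Identify the minimum value: min = 1
Step 3: Range = max - min = 45 - 1 = 44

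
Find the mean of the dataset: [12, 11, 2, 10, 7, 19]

10.1667

Step 1: Sum all values: 12 + 11 + 2 + 10 + 7 + 19 = 61
Step 2: Count the number of values: n = 6
Step 3: Mean = sum / n = 61 / 6 = 10.1667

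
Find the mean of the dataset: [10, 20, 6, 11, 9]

11.2

Step 1: Sum all values: 10 + 20 + 6 + 11 + 9 = 56
Step 2: Count the number of values: n = 5
Step 3: Mean = sum / n = 56 / 5 = 11.2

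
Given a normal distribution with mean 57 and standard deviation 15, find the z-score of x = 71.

0.9333

Step 1: Recall the z-score formula: z = (x - mu) / sigma
Step 2: Substitute values: z = (71 - 57) / 15
Step 3: z = 14 / 15 = 0.9333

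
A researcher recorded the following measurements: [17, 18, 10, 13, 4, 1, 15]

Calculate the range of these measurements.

17

Step 1: Identify the maximum value: max = 18
Step 2: Identify the minimum value: min = 1
Step 3: Range = max - min = 18 - 1 = 17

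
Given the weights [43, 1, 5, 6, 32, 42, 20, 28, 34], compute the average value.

23.4444

Step 1: Sum all values: 43 + 1 + 5 + 6 + 32 + 42 + 20 + 28 + 34 = 211
Step 2: Count the number of values: n = 9
Step 3: Mean = sum / n = 211 / 9 = 23.4444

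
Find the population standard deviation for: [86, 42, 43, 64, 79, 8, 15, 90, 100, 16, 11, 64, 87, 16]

32.625

Step 1: Compute the mean: 51.5
Step 2: Sum of squared deviations from the mean: 14901.5
Step 3: Population variance = 14901.5 / 14 = 1064.3929
Step 4: Standard deviation = sqrt(1064.3929) = 32.625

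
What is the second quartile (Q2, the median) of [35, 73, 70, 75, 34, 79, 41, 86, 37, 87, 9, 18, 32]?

41

Step 1: Sort the data: [9, 18, 32, 34, 35, 37, 41, 70, 73, 75, 79, 86, 87]
Step 2: n = 13
Step 3: Q2 is the median. Since n is odd, it is the middle value at position 7: 41
Step 4: Q2 = 41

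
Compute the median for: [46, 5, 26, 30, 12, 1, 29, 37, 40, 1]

27.5

Step 1: Sort the data in ascending order: [1, 1, 5, 12, 26, 29, 30, 37, 40, 46]
Step 2: The number of values is n = 10.
Step 3: Since n is even, the median is the average of positions 5 and 6:
  Median = (26 + 29) / 2 = 27.5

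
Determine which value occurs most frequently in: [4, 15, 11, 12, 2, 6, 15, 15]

15

Step 1: Count the frequency of each value:
  2: appears 1 time(s)
  4: appears 1 time(s)
  6: appears 1 time(s)
  11: appears 1 time(s)
  12: appears 1 time(s)
  15: appears 3 time(s)
Step 2: The value 15 appears most frequently (3 times).
Step 3: Mode = 15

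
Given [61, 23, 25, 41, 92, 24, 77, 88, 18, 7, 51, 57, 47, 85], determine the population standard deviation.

27.1568

Step 1: Compute the mean: 49.7143
Step 2: Sum of squared deviations from the mean: 10324.8571
Step 3: Population variance = 10324.8571 / 14 = 737.4898
Step 4: Standard deviation = sqrt(737.4898) = 27.1568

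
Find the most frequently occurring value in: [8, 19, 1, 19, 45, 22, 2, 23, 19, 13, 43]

19

Step 1: Count the frequency of each value:
  1: appears 1 time(s)
  2: appears 1 time(s)
  8: appears 1 time(s)
  13: appears 1 time(s)
  19: appears 3 time(s)
  22: appears 1 time(s)
  23: appears 1 time(s)
  43: appears 1 time(s)
  45: appears 1 time(s)
Step 2: The value 19 appears most frequently (3 times).
Step 3: Mode = 19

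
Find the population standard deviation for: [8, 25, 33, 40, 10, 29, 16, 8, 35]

11.7379

Step 1: Compute the mean: 22.6667
Step 2: Sum of squared deviations from the mean: 1240
Step 3: Population variance = 1240 / 9 = 137.7778
Step 4: Standard deviation = sqrt(137.7778) = 11.7379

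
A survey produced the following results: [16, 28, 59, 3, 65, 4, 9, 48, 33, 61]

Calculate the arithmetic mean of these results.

32.6

Step 1: Sum all values: 16 + 28 + 59 + 3 + 65 + 4 + 9 + 48 + 33 + 61 = 326
Step 2: Count the number of values: n = 10
Step 3: Mean = sum / n = 326 / 10 = 32.6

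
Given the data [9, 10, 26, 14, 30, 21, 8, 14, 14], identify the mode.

14

Step 1: Count the frequency of each value:
  8: appears 1 time(s)
  9: appears 1 time(s)
  10: appears 1 time(s)
  14: appears 3 time(s)
  21: appears 1 time(s)
  26: appears 1 time(s)
  30: appears 1 time(s)
Step 2: The value 14 appears most frequently (3 times).
Step 3: Mode = 14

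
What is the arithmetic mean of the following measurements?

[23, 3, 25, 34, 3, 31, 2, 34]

19.375

Step 1: Sum all values: 23 + 3 + 25 + 34 + 3 + 31 + 2 + 34 = 155
Step 2: Count the number of values: n = 8
Step 3: Mean = sum / n = 155 / 8 = 19.375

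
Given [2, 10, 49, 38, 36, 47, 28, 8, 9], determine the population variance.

295.284

Step 1: Compute the mean: (2 + 10 + 49 + 38 + 36 + 47 + 28 + 8 + 9) / 9 = 25.2222
Step 2: Compute squared deviations from the mean:
  (2 - 25.2222)^2 = 539.2716
  (10 - 25.2222)^2 = 231.716
  (49 - 25.2222)^2 = 565.3827
  (38 - 25.2222)^2 = 163.2716
  (36 - 25.2222)^2 = 116.1605
  (47 - 25.2222)^2 = 474.2716
  (28 - 25.2222)^2 = 7.716
  (8 - 25.2222)^2 = 296.6049
  (9 - 25.2222)^2 = 263.1605
Step 3: Sum of squared deviations = 2657.5556
Step 4: Population variance = 2657.5556 / 9 = 295.284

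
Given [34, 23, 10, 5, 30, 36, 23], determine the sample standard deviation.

11.7757

Step 1: Compute the mean: 23
Step 2: Sum of squared deviations from the mean: 832
Step 3: Sample variance = 832 / 6 = 138.6667
Step 4: Standard deviation = sqrt(138.6667) = 11.7757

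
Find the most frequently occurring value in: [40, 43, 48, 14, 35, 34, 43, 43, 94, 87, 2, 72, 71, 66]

43

Step 1: Count the frequency of each value:
  2: appears 1 time(s)
  14: appears 1 time(s)
  34: appears 1 time(s)
  35: appears 1 time(s)
  40: appears 1 time(s)
  43: appears 3 time(s)
  48: appears 1 time(s)
  66: appears 1 time(s)
  71: appears 1 time(s)
  72: appears 1 time(s)
  87: appears 1 time(s)
  94: appears 1 time(s)
Step 2: The value 43 appears most frequently (3 times).
Step 3: Mode = 43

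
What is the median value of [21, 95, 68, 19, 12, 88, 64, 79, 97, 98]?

73.5

Step 1: Sort the data in ascending order: [12, 19, 21, 64, 68, 79, 88, 95, 97, 98]
Step 2: The number of values is n = 10.
Step 3: Since n is even, the median is the average of positions 5 and 6:
  Median = (68 + 79) / 2 = 73.5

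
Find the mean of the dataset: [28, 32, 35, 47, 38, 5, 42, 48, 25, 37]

33.7

Step 1: Sum all values: 28 + 32 + 35 + 47 + 38 + 5 + 42 + 48 + 25 + 37 = 337
Step 2: Count the number of values: n = 10
Step 3: Mean = sum / n = 337 / 10 = 33.7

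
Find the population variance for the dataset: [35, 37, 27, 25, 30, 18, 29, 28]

30.2344

Step 1: Compute the mean: (35 + 37 + 27 + 25 + 30 + 18 + 29 + 28) / 8 = 28.625
Step 2: Compute squared deviations from the mean:
  (35 - 28.625)^2 = 40.6406
  (37 - 28.625)^2 = 70.1406
  (27 - 28.625)^2 = 2.6406
  (25 - 28.625)^2 = 13.1406
  (30 - 28.625)^2 = 1.8906
  (18 - 28.625)^2 = 112.8906
  (29 - 28.625)^2 = 0.1406
  (28 - 28.625)^2 = 0.3906
Step 3: Sum of squared deviations = 241.875
Step 4: Population variance = 241.875 / 8 = 30.2344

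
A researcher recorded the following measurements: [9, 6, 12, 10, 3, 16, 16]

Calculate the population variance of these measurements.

20.2041

Step 1: Compute the mean: (9 + 6 + 12 + 10 + 3 + 16 + 16) / 7 = 10.2857
Step 2: Compute squared deviations from the mean:
  (9 - 10.2857)^2 = 1.6531
  (6 - 10.2857)^2 = 18.3673
  (12 - 10.2857)^2 = 2.9388
  (10 - 10.2857)^2 = 0.0816
  (3 - 10.2857)^2 = 53.0816
  (16 - 10.2857)^2 = 32.6531
  (16 - 10.2857)^2 = 32.6531
Step 3: Sum of squared deviations = 141.4286
Step 4: Population variance = 141.4286 / 7 = 20.2041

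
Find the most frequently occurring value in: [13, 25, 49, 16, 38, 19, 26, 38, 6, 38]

38

Step 1: Count the frequency of each value:
  6: appears 1 time(s)
  13: appears 1 time(s)
  16: appears 1 time(s)
  19: appears 1 time(s)
  25: appears 1 time(s)
  26: appears 1 time(s)
  38: appears 3 time(s)
  49: appears 1 time(s)
Step 2: The value 38 appears most frequently (3 times).
Step 3: Mode = 38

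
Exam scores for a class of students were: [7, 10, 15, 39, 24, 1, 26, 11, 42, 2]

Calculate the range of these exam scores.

41

Step 1: Identify the maximum value: max = 42
Step 2: Identify the minimum value: min = 1
Step 3: Range = max - min = 42 - 1 = 41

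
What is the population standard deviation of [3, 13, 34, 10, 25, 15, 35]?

11.3731

Step 1: Compute the mean: 19.2857
Step 2: Sum of squared deviations from the mean: 905.4286
Step 3: Population variance = 905.4286 / 7 = 129.3469
Step 4: Standard deviation = sqrt(129.3469) = 11.3731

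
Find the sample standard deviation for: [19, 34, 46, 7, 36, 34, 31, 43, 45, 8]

14.3453

Step 1: Compute the mean: 30.3
Step 2: Sum of squared deviations from the mean: 1852.1
Step 3: Sample variance = 1852.1 / 9 = 205.7889
Step 4: Standard deviation = sqrt(205.7889) = 14.3453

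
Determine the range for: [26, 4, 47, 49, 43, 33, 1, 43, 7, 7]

48

Step 1: Identify the maximum value: max = 49
Step 2: Identify the minimum value: min = 1
Step 3: Range = max - min = 49 - 1 = 48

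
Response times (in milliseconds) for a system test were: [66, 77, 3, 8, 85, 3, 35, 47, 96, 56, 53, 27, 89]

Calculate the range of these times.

93

Step 1: Identify the maximum value: max = 96
Step 2: Identify the minimum value: min = 3
Step 3: Range = max - min = 96 - 3 = 93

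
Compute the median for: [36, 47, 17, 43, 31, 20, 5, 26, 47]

31

Step 1: Sort the data in ascending order: [5, 17, 20, 26, 31, 36, 43, 47, 47]
Step 2: The number of values is n = 9.
Step 3: Since n is odd, the median is the middle value at position 5: 31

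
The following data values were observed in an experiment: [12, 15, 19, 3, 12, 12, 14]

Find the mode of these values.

12

Step 1: Count the frequency of each value:
  3: appears 1 time(s)
  12: appears 3 time(s)
  14: appears 1 time(s)
  15: appears 1 time(s)
  19: appears 1 time(s)
Step 2: The value 12 appears most frequently (3 times).
Step 3: Mode = 12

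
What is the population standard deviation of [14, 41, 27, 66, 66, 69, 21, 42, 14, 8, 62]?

22.5205

Step 1: Compute the mean: 39.0909
Step 2: Sum of squared deviations from the mean: 5578.9091
Step 3: Population variance = 5578.9091 / 11 = 507.1736
Step 4: Standard deviation = sqrt(507.1736) = 22.5205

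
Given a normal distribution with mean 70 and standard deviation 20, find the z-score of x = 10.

-3

Step 1: Recall the z-score formula: z = (x - mu) / sigma
Step 2: Substitute values: z = (10 - 70) / 20
Step 3: z = -60 / 20 = -3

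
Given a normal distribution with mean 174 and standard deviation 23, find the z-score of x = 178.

0.1739

Step 1: Recall the z-score formula: z = (x - mu) / sigma
Step 2: Substitute values: z = (178 - 174) / 23
Step 3: z = 4 / 23 = 0.1739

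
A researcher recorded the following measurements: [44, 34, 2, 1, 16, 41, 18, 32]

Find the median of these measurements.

25

Step 1: Sort the data in ascending order: [1, 2, 16, 18, 32, 34, 41, 44]
Step 2: The number of values is n = 8.
Step 3: Since n is even, the median is the average of positions 4 and 5:
  Median = (18 + 32) / 2 = 25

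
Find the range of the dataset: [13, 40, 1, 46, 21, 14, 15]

45

Step 1: Identify the maximum value: max = 46
Step 2: Identify the minimum value: min = 1
Step 3: Range = max - min = 46 - 1 = 45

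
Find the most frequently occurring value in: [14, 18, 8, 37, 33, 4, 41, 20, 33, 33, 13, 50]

33

Step 1: Count the frequency of each value:
  4: appears 1 time(s)
  8: appears 1 time(s)
  13: appears 1 time(s)
  14: appears 1 time(s)
  18: appears 1 time(s)
  20: appears 1 time(s)
  33: appears 3 time(s)
  37: appears 1 time(s)
  41: appears 1 time(s)
  50: appears 1 time(s)
Step 2: The value 33 appears most frequently (3 times).
Step 3: Mode = 33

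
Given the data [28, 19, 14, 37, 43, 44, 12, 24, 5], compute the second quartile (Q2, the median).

24

Step 1: Sort the data: [5, 12, 14, 19, 24, 28, 37, 43, 44]
Step 2: n = 9
Step 3: Q2 is the median. Since n is odd, it is the middle value at position 5: 24
Step 4: Q2 = 24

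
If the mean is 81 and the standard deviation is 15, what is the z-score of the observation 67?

-0.9333

Step 1: Recall the z-score formula: z = (x - mu) / sigma
Step 2: Substitute values: z = (67 - 81) / 15
Step 3: z = -14 / 15 = -0.9333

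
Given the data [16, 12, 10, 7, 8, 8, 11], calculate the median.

10

Step 1: Sort the data in ascending order: [7, 8, 8, 10, 11, 12, 16]
Step 2: The number of values is n = 7.
Step 3: Since n is odd, the median is the middle value at position 4: 10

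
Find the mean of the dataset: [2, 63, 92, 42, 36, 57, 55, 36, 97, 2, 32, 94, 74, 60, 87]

55.2667

Step 1: Sum all values: 2 + 63 + 92 + 42 + 36 + 57 + 55 + 36 + 97 + 2 + 32 + 94 + 74 + 60 + 87 = 829
Step 2: Count the number of values: n = 15
Step 3: Mean = sum / n = 829 / 15 = 55.2667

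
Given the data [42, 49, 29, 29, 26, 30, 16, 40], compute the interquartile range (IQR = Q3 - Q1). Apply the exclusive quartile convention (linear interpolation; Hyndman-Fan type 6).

14.75

Step 1: Sort the data: [16, 26, 29, 29, 30, 40, 42, 49]
Step 2: n = 8
Step 3: Using the exclusive quartile method:
  Q1 = 26.75
  Q2 (median) = 29.5
  Q3 = 41.5
  IQR = Q3 - Q1 = 41.5 - 26.75 = 14.75
Step 4: IQR = 14.75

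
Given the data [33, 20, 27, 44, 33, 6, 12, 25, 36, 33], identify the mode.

33

Step 1: Count the frequency of each value:
  6: appears 1 time(s)
  12: appears 1 time(s)
  20: appears 1 time(s)
  25: appears 1 time(s)
  27: appears 1 time(s)
  33: appears 3 time(s)
  36: appears 1 time(s)
  44: appears 1 time(s)
Step 2: The value 33 appears most frequently (3 times).
Step 3: Mode = 33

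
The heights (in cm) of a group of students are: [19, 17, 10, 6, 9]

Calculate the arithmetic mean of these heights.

12.2

Step 1: Sum all values: 19 + 17 + 10 + 6 + 9 = 61
Step 2: Count the number of values: n = 5
Step 3: Mean = sum / n = 61 / 5 = 12.2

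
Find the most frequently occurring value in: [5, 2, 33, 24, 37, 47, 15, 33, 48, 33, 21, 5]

33

Step 1: Count the frequency of each value:
  2: appears 1 time(s)
  5: appears 2 time(s)
  15: appears 1 time(s)
  21: appears 1 time(s)
  24: appears 1 time(s)
  33: appears 3 time(s)
  37: appears 1 time(s)
  47: appears 1 time(s)
  48: appears 1 time(s)
Step 2: The value 33 appears most frequently (3 times).
Step 3: Mode = 33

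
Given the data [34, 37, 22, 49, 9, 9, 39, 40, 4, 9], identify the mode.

9

Step 1: Count the frequency of each value:
  4: appears 1 time(s)
  9: appears 3 time(s)
  22: appears 1 time(s)
  34: appears 1 time(s)
  37: appears 1 time(s)
  39: appears 1 time(s)
  40: appears 1 time(s)
  49: appears 1 time(s)
Step 2: The value 9 appears most frequently (3 times).
Step 3: Mode = 9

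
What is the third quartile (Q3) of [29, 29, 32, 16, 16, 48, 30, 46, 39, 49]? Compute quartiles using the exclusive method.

46.5

Step 1: Sort the data: [16, 16, 29, 29, 30, 32, 39, 46, 48, 49]
Step 2: n = 10
Step 3: Using the exclusive quartile method:
  Q1 = 25.75
  Q2 (median) = 31
  Q3 = 46.5
  IQR = Q3 - Q1 = 46.5 - 25.75 = 20.75
Step 4: Q3 = 46.5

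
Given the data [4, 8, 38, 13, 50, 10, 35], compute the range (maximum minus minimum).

46

Step 1: Identify the maximum value: max = 50
Step 2: Identify the minimum value: min = 4
Step 3: Range = max - min = 50 - 4 = 46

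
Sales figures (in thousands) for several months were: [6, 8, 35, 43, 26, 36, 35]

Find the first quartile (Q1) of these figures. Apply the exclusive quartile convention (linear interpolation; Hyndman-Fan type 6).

8

Step 1: Sort the data: [6, 8, 26, 35, 35, 36, 43]
Step 2: n = 7
Step 3: Using the exclusive quartile method:
  Q1 = 8
  Q2 (median) = 35
  Q3 = 36
  IQR = Q3 - Q1 = 36 - 8 = 28
Step 4: Q1 = 8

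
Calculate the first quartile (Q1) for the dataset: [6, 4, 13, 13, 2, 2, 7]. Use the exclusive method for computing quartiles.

2

Step 1: Sort the data: [2, 2, 4, 6, 7, 13, 13]
Step 2: n = 7
Step 3: Using the exclusive quartile method:
  Q1 = 2
  Q2 (median) = 6
  Q3 = 13
  IQR = Q3 - Q1 = 13 - 2 = 11
Step 4: Q1 = 2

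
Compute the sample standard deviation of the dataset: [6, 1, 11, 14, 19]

6.9785

Step 1: Compute the mean: 10.2
Step 2: Sum of squared deviations from the mean: 194.8
Step 3: Sample variance = 194.8 / 4 = 48.7
Step 4: Standard deviation = sqrt(48.7) = 6.9785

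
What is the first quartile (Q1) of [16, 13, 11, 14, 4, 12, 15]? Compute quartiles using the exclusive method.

11

Step 1: Sort the data: [4, 11, 12, 13, 14, 15, 16]
Step 2: n = 7
Step 3: Using the exclusive quartile method:
  Q1 = 11
  Q2 (median) = 13
  Q3 = 15
  IQR = Q3 - Q1 = 15 - 11 = 4
Step 4: Q1 = 11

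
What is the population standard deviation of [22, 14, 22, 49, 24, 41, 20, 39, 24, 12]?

11.5503

Step 1: Compute the mean: 26.7
Step 2: Sum of squared deviations from the mean: 1334.1
Step 3: Population variance = 1334.1 / 10 = 133.41
Step 4: Standard deviation = sqrt(133.41) = 11.5503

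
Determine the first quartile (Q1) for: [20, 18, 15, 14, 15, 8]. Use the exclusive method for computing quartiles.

12.5

Step 1: Sort the data: [8, 14, 15, 15, 18, 20]
Step 2: n = 6
Step 3: Using the exclusive quartile method:
  Q1 = 12.5
  Q2 (median) = 15
  Q3 = 18.5
  IQR = Q3 - Q1 = 18.5 - 12.5 = 6
Step 4: Q1 = 12.5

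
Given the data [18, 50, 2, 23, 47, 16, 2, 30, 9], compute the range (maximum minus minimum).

48

Step 1: Identify the maximum value: max = 50
Step 2: Identify the minimum value: min = 2
Step 3: Range = max - min = 50 - 2 = 48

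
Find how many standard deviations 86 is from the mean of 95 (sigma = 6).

-1.5

Step 1: Recall the z-score formula: z = (x - mu) / sigma
Step 2: Substitute values: z = (86 - 95) / 6
Step 3: z = -9 / 6 = -1.5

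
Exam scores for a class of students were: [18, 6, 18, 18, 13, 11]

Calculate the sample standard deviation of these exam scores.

4.9396

Step 1: Compute the mean: 14
Step 2: Sum of squared deviations from the mean: 122
Step 3: Sample variance = 122 / 5 = 24.4
Step 4: Standard deviation = sqrt(24.4) = 4.9396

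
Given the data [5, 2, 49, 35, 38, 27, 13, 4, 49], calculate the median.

27

Step 1: Sort the data in ascending order: [2, 4, 5, 13, 27, 35, 38, 49, 49]
Step 2: The number of values is n = 9.
Step 3: Since n is odd, the median is the middle value at position 5: 27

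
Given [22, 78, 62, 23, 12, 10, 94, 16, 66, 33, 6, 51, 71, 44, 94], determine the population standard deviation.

29.624

Step 1: Compute the mean: 45.4667
Step 2: Sum of squared deviations from the mean: 13163.7333
Step 3: Population variance = 13163.7333 / 15 = 877.5822
Step 4: Standard deviation = sqrt(877.5822) = 29.624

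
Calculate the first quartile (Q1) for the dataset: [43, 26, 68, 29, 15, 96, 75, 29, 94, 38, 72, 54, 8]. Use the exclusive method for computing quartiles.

27.5

Step 1: Sort the data: [8, 15, 26, 29, 29, 38, 43, 54, 68, 72, 75, 94, 96]
Step 2: n = 13
Step 3: Using the exclusive quartile method:
  Q1 = 27.5
  Q2 (median) = 43
  Q3 = 73.5
  IQR = Q3 - Q1 = 73.5 - 27.5 = 46
Step 4: Q1 = 27.5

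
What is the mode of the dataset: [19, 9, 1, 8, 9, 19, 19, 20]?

19

Step 1: Count the frequency of each value:
  1: appears 1 time(s)
  8: appears 1 time(s)
  9: appears 2 time(s)
  19: appears 3 time(s)
  20: appears 1 time(s)
Step 2: The value 19 appears most frequently (3 times).
Step 3: Mode = 19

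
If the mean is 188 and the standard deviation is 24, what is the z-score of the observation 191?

0.125

Step 1: Recall the z-score formula: z = (x - mu) / sigma
Step 2: Substitute values: z = (191 - 188) / 24
Step 3: z = 3 / 24 = 0.125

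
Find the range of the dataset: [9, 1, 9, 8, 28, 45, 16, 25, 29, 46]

45

Step 1: Identify the maximum value: max = 46
Step 2: Identify the minimum value: min = 1
Step 3: Range = max - min = 46 - 1 = 45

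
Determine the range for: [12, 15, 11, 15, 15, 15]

4

Step 1: Identify the maximum value: max = 15
Step 2: Identify the minimum value: min = 11
Step 3: Range = max - min = 15 - 11 = 4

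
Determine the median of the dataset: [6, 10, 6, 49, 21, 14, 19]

14

Step 1: Sort the data in ascending order: [6, 6, 10, 14, 19, 21, 49]
Step 2: The number of values is n = 7.
Step 3: Since n is odd, the median is the middle value at position 4: 14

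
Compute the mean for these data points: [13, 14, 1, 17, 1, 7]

8.8333

Step 1: Sum all values: 13 + 14 + 1 + 17 + 1 + 7 = 53
Step 2: Count the number of values: n = 6
Step 3: Mean = sum / n = 53 / 6 = 8.8333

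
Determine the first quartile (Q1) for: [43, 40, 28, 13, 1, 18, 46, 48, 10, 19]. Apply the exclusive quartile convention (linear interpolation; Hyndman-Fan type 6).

12.25

Step 1: Sort the data: [1, 10, 13, 18, 19, 28, 40, 43, 46, 48]
Step 2: n = 10
Step 3: Using the exclusive quartile method:
  Q1 = 12.25
  Q2 (median) = 23.5
  Q3 = 43.75
  IQR = Q3 - Q1 = 43.75 - 12.25 = 31.5
Step 4: Q1 = 12.25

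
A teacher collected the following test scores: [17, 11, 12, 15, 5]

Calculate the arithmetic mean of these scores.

12

Step 1: Sum all values: 17 + 11 + 12 + 15 + 5 = 60
Step 2: Count the number of values: n = 5
Step 3: Mean = sum / n = 60 / 5 = 12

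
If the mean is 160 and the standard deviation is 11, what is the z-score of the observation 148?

-1.0909

Step 1: Recall the z-score formula: z = (x - mu) / sigma
Step 2: Substitute values: z = (148 - 160) / 11
Step 3: z = -12 / 11 = -1.0909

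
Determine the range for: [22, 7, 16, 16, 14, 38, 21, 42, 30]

35

Step 1: Identify the maximum value: max = 42
Step 2: Identify the minimum value: min = 7
Step 3: Range = max - min = 42 - 7 = 35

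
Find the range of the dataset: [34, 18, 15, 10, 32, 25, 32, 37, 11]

27

Step 1: Identify the maximum value: max = 37
Step 2: Identify the minimum value: min = 10
Step 3: Range = max - min = 37 - 10 = 27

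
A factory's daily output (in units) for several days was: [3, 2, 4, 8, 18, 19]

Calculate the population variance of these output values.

48.6667

Step 1: Compute the mean: (3 + 2 + 4 + 8 + 18 + 19) / 6 = 9
Step 2: Compute squared deviations from the mean:
  (3 - 9)^2 = 36
  (2 - 9)^2 = 49
  (4 - 9)^2 = 25
  (8 - 9)^2 = 1
  (18 - 9)^2 = 81
  (19 - 9)^2 = 100
Step 3: Sum of squared deviations = 292
Step 4: Population variance = 292 / 6 = 48.6667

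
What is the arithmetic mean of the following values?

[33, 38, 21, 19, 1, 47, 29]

26.8571

Step 1: Sum all values: 33 + 38 + 21 + 19 + 1 + 47 + 29 = 188
Step 2: Count the number of values: n = 7
Step 3: Mean = sum / n = 188 / 7 = 26.8571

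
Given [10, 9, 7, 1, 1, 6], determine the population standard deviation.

3.5434

Step 1: Compute the mean: 5.6667
Step 2: Sum of squared deviations from the mean: 75.3333
Step 3: Population variance = 75.3333 / 6 = 12.5556
Step 4: Standard deviation = sqrt(12.5556) = 3.5434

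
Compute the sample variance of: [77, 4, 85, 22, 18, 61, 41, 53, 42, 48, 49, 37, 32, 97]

675.1868

Step 1: Compute the mean: (77 + 4 + 85 + 22 + 18 + 61 + 41 + 53 + 42 + 48 + 49 + 37 + 32 + 97) / 14 = 47.5714
Step 2: Compute squared deviations from the mean:
  (77 - 47.5714)^2 = 866.0408
  (4 - 47.5714)^2 = 1898.4694
  (85 - 47.5714)^2 = 1400.898
  (22 - 47.5714)^2 = 653.898
  (18 - 47.5714)^2 = 874.4694
  (61 - 47.5714)^2 = 180.3265
  (41 - 47.5714)^2 = 43.1837
  (53 - 47.5714)^2 = 29.4694
  (42 - 47.5714)^2 = 31.0408
  (48 - 47.5714)^2 = 0.1837
  (49 - 47.5714)^2 = 2.0408
  (37 - 47.5714)^2 = 111.7551
  (32 - 47.5714)^2 = 242.4694
  (97 - 47.5714)^2 = 2443.1837
Step 3: Sum of squared deviations = 8777.4286
Step 4: Sample variance = 8777.4286 / 13 = 675.1868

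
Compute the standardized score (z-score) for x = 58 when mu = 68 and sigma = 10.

-1

Step 1: Recall the z-score formula: z = (x - mu) / sigma
Step 2: Substitute values: z = (58 - 68) / 10
Step 3: z = -10 / 10 = -1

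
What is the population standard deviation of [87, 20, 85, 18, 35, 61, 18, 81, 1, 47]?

30.0634

Step 1: Compute the mean: 45.3
Step 2: Sum of squared deviations from the mean: 9038.1
Step 3: Population variance = 9038.1 / 10 = 903.81
Step 4: Standard deviation = sqrt(903.81) = 30.0634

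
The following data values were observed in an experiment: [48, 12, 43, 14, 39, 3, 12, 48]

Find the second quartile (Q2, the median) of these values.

26.5

Step 1: Sort the data: [3, 12, 12, 14, 39, 43, 48, 48]
Step 2: n = 8
Step 3: Q2 is the median. Since n is even, it is the average of the values at positions 4 and 5:
  Q2 = (14 + 39) / 2 = 26.5
Step 4: Q2 = 26.5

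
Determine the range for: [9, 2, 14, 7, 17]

15

Step 1: Identify the maximum value: max = 17
Step 2: Identify the minimum value: min = 2
Step 3: Range = max - min = 17 - 2 = 15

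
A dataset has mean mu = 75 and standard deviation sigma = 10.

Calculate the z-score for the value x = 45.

-3

Step 1: Recall the z-score formula: z = (x - mu) / sigma
Step 2: Substitute values: z = (45 - 75) / 10
Step 3: z = -30 / 10 = -3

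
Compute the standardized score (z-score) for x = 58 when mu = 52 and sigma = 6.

1

Step 1: Recall the z-score formula: z = (x - mu) / sigma
Step 2: Substitute values: z = (58 - 52) / 6
Step 3: z = 6 / 6 = 1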